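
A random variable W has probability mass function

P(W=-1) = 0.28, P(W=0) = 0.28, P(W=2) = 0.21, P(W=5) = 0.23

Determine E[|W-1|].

E[|W-1|] = Σ |w-1|·P(W=w)
 = 2·0.28 + 1·0.28 + 1·0.21 + 4·0.23
 = 0.56 + 0.28 + 0.21 + 0.92
 = 1.97

1.97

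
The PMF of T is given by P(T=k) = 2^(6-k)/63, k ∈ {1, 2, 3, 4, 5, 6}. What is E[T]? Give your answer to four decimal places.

E[T] = Σ t·P(T=t)
 = 1·32/63 + 2·16/63 + 3·8/63 + 4·4/63 + 5·2/63 + 6·1/63
 = 32/63 + 32/63 + 8/21 + 16/63 + 10/63 + 2/21
 = 40/21

1.9048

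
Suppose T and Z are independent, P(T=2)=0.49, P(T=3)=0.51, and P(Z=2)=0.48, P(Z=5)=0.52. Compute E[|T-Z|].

E[|T-Z|] = Σ_t Σ_z |t-z| · P(T=t)P(Z=z)
 = 0·0.2352 + 3·0.2548 + 1·0.2448 + 2·0.2652
 = 0 + 0.7644 + 0.2448 + 0.5304
 = 1.5396

1.5396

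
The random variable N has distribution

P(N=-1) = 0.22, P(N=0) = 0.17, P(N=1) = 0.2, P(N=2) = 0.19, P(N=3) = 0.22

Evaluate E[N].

E[N] = Σ n·P(N=n)
 = (-1)·0.22 + 0·0.17 + 1·0.2 + 2·0.19 + 3·0.22
 = (-0.22) + 0 + 0.2 + 0.38 + 0.66
 = 1.02

1.02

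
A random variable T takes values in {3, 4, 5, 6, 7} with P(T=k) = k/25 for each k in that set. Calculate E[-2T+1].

-9.8

E[-2T+1] = Σ (-2t+1)·P(T=t)
 = (-5)·3/25 + (-7)·4/25 + (-9)·1/5 + (-11)·6/25 + (-13)·7/25
 = (-3/5) + (-28/25) + (-9/5) + (-66/25) + (-91/25)
 = -49/5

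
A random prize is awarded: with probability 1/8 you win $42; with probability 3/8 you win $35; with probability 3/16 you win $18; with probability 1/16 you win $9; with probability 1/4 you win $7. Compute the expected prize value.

24.0625

E[payout] = 42·1/8 + 35·3/8 + 18·3/16 + 9·1/16 + 7·1/4
 = 21/4 + 105/8 + 27/8 + 9/16 + 7/4
 = 385/16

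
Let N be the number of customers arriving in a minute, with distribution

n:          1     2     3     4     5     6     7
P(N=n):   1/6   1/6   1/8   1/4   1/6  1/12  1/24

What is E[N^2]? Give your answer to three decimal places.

E[N^2] = Σ n^2·P(N=n)
 = 1·1/6 + 4·1/6 + 9·1/8 + 16·1/4 + 25·1/6 + 36·1/12 + 49·1/24
 = 1/6 + 2/3 + 9/8 + 4 + 25/6 + 3 + 49/24
 = 91/6

15.167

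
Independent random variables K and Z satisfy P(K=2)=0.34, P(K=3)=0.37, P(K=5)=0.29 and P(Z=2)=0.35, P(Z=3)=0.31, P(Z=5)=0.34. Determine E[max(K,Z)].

E[max(K,Z)] = Σ_k Σ_z max(k,z) · P(K=k)P(Z=z)
 = 2·0.119 + 3·0.1054 + 5·0.1156 + 3·0.1295 + 3·0.1147 + 5·0.1258 + 5·0.1015 + 5·0.0899 + 5·0.0986
 = 0.238 + 0.3162 + 0.578 + 0.3885 + 0.3441 + 0.629 + 0.5075 + 0.4495 + 0.493
 = 3.9438

3.9438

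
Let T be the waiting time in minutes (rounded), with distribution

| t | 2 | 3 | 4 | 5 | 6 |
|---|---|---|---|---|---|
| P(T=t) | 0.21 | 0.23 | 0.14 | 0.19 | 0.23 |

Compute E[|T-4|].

E[|T-4|] = Σ |t-4|·P(T=t)
 = 2·0.21 + 1·0.23 + 0·0.14 + 1·0.19 + 2·0.23
 = 0.42 + 0.23 + 0 + 0.19 + 0.46
 = 1.3

1.3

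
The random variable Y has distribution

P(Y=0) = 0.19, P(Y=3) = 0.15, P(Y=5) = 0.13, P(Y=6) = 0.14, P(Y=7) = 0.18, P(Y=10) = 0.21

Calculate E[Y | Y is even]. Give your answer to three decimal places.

P(Y is even) = 0.19 + 0.14 + 0.21 = 0.54.
E[Y | Y is even] = [0·0.19 + 6·0.14 + 10·0.21] / 0.54
 = 2.94 / 0.54
 = 49/9

5.444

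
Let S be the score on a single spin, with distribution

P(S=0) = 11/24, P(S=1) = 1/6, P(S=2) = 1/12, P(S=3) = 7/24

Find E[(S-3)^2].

4.875

E[(S-3)^2] = Σ (s-3)^2·P(S=s)
 = 9·11/24 + 4·1/6 + 1·1/12 + 0·7/24
 = 33/8 + 2/3 + 1/12 + 0
 = 39/8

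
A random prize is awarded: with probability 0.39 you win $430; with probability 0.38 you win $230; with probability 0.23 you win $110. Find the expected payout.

E[payout] = 430·0.39 + 230·0.38 + 110·0.23
 = 167.7 + 87.4 + 25.3
 = 280.4

280.4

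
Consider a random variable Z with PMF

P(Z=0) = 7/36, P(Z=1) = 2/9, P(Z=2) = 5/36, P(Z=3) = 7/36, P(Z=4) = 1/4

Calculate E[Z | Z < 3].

0.9

P(Z < 3) = 7/36 + 2/9 + 5/36 = 5/9.
E[Z | Z < 3] = [0·7/36 + 1·2/9 + 2·5/36] / (5/9)
 = 1/2 / (5/9)
 = 9/10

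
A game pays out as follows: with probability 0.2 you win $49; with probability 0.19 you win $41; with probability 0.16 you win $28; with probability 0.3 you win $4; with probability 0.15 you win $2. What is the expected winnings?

E[payout] = 49·0.2 + 41·0.19 + 28·0.16 + 4·0.3 + 2·0.15
 = 9.8 + 7.79 + 4.48 + 1.2 + 0.3
 = 23.57

23.57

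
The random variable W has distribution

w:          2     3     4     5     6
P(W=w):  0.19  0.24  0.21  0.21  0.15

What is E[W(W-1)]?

13.04

E[W(W-1)] = Σ w(w-1)·P(W=w)
 = 2·0.19 + 6·0.24 + 12·0.21 + 20·0.21 + 30·0.15
 = 0.38 + 1.44 + 2.52 + 4.2 + 4.5
 = 13.04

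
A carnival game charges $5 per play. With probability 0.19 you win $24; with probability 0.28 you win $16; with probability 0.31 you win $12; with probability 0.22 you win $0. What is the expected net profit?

E[payout] = 24·0.19 + 16·0.28 + 12·0.31 + 0·0.22
 = 4.56 + 4.48 + 3.72 + 0
 = 12.76
Net = 12.76 - 5 = 7.76

7.76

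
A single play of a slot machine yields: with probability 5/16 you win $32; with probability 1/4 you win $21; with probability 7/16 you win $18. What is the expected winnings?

23.125

E[payout] = 32·5/16 + 21·1/4 + 18·7/16
 = 10 + 21/4 + 63/8
 = 185/8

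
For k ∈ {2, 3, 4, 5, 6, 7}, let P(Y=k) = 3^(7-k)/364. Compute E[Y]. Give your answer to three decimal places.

2.492

E[Y] = Σ y·P(Y=y)
 = 2·243/364 + 3·81/364 + 4·27/364 + 5·9/364 + 6·3/364 + 7·1/364
 = 243/182 + 243/364 + 27/91 + 45/364 + 9/182 + 1/52
 = 907/364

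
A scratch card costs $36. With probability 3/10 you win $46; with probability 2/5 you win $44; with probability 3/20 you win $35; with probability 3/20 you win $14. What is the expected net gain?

2.75

E[payout] = 46·3/10 + 44·2/5 + 35·3/20 + 14·3/20
 = 69/5 + 88/5 + 21/4 + 21/10
 = 155/4
Net = 155/4 - 36 = 11/4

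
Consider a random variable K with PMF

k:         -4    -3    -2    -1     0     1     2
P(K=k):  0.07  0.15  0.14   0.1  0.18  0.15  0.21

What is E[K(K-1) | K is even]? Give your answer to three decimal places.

P(K is even) = 0.07 + 0.14 + 0.18 + 0.21 = 0.6.
E[K(K-1) | K is even] = [20·0.07 + 6·0.14 + 0·0.18 + 2·0.21] / 0.6
 = 2.66 / 0.6
 = 133/30

4.433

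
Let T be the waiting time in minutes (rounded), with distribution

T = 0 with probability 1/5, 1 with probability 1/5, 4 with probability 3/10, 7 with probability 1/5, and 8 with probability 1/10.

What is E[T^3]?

139.2

E[T^3] = Σ t^3·P(T=t)
 = 0·1/5 + 1·1/5 + 64·3/10 + 343·1/5 + 512·1/10
 = 0 + 1/5 + 96/5 + 343/5 + 256/5
 = 696/5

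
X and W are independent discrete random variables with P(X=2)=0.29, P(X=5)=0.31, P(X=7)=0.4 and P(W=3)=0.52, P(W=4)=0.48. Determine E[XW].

17.1564

E[XW] = Σ_x Σ_w xw · P(X=x)P(W=w)
 = 6·0.1508 + 8·0.1392 + 15·0.1612 + 20·0.1488 + 21·0.208 + 28·0.192
 = 0.9048 + 1.1136 + 2.418 + 2.976 + 4.368 + 5.376
 = 17.1564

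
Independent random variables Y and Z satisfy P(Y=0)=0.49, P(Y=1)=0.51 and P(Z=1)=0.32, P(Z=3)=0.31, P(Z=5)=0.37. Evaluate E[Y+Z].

3.61

E[Y+Z] = Σ_y Σ_z (y+z) · P(Y=y)P(Z=z)
 = 1·0.1568 + 3·0.1519 + 5·0.1813 + 2·0.1632 + 4·0.1581 + 6·0.1887
 = 0.1568 + 0.4557 + 0.9065 + 0.3264 + 0.6324 + 1.1322
 = 3.61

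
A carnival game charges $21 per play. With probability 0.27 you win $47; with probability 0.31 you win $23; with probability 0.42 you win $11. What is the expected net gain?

E[payout] = 47·0.27 + 23·0.31 + 11·0.42
 = 12.69 + 7.13 + 4.62
 = 24.44
Net = 24.44 - 21 = 3.44

3.44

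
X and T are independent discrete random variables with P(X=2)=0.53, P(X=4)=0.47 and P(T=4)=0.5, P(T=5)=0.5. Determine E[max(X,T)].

E[max(X,T)] = Σ_x Σ_t max(x,t) · P(X=x)P(T=t)
 = 4·0.265 + 5·0.265 + 4·0.235 + 5·0.235
 = 1.06 + 1.325 + 0.94 + 1.175
 = 4.5

4.5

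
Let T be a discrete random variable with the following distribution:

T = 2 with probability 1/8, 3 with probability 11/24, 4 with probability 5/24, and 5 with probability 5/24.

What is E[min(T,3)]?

2.875

E[min(T,3)] = Σ min(t,3)·P(T=t)
 = 2·1/8 + 3·11/24 + 3·5/24 + 3·5/24
 = 1/4 + 11/8 + 5/8 + 5/8
 = 23/8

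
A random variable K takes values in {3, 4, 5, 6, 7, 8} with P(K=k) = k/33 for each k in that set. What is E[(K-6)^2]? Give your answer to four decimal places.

2.6364

E[(K-6)^2] = Σ (k-6)^2·P(K=k)
 = 9·1/11 + 4·4/33 + 1·5/33 + 0·2/11 + 1·7/33 + 4·8/33
 = 9/11 + 16/33 + 5/33 + 0 + 7/33 + 32/33
 = 29/11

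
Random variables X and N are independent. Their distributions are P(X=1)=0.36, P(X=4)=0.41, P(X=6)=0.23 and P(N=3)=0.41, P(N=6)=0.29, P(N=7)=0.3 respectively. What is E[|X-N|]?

2.592

E[|X-N|] = Σ_x Σ_n |x-n| · P(X=x)P(N=n)
 = 2·0.1476 + 5·0.1044 + 6·0.108 + 1·0.1681 + 2·0.1189 + 3·0.123 + 3·0.0943 + 0·0.0667 + 1·0.069
 = 0.2952 + 0.522 + 0.648 + 0.1681 + 0.2378 + 0.369 + 0.2829 + 0 + 0.069
 = 2.592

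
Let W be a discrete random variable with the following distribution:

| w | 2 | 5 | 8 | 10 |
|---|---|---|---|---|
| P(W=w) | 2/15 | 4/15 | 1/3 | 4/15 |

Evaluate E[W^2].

E[W^2] = Σ w^2·P(W=w)
 = 4·2/15 + 25·4/15 + 64·1/3 + 100·4/15
 = 8/15 + 20/3 + 64/3 + 80/3
 = 276/5

55.2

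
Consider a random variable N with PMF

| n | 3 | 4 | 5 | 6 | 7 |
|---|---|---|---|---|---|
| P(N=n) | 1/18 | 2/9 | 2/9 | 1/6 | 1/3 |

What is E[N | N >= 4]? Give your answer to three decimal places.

5.647

P(N >= 4) = 2/9 + 2/9 + 1/6 + 1/3 = 17/18.
E[N | N >= 4] = [4·2/9 + 5·2/9 + 6·1/6 + 7·1/3] / (17/18)
 = 16/3 / (17/18)
 = 96/17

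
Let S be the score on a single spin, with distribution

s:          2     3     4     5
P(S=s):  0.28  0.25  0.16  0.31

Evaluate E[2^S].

15.6

E[2^S] = Σ 2^s·P(S=s)
 = 4·0.28 + 8·0.25 + 16·0.16 + 32·0.31
 = 1.12 + 2 + 2.56 + 9.92
 = 15.6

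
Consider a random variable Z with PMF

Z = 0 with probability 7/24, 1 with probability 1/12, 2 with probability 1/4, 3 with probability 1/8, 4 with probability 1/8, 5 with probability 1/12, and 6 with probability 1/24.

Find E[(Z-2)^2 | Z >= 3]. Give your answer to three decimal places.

P(Z >= 3) = 1/8 + 1/8 + 1/12 + 1/24 = 3/8.
E[(Z-2)^2 | Z >= 3] = [1·1/8 + 4·1/8 + 9·1/12 + 16·1/24] / (3/8)
 = 49/24 / (3/8)
 = 49/9

5.444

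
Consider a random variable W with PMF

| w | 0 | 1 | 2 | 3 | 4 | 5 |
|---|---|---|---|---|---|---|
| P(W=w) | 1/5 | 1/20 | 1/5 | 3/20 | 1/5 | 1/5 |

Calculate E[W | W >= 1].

P(W >= 1) = 1/20 + 1/5 + 3/20 + 1/5 + 1/5 = 4/5.
E[W | W >= 1] = [1·1/20 + 2·1/5 + 3·3/20 + 4·1/5 + 5·1/5] / (4/5)
 = 27/10 / (4/5)
 = 27/8

3.375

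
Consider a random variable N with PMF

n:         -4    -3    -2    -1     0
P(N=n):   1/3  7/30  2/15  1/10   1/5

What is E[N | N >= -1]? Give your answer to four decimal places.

P(N >= -1) = 1/10 + 1/5 = 3/10.
E[N | N >= -1] = [(-1)·1/10 + 0·1/5] / (3/10)
 = -1/10 / (3/10)
 = -1/3

-0.3333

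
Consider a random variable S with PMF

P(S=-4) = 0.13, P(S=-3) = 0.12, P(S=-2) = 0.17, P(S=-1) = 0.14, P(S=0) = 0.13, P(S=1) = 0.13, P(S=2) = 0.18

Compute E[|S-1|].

2.23

E[|S-1|] = Σ |s-1|·P(S=s)
 = 5·0.13 + 4·0.12 + 3·0.17 + 2·0.14 + 1·0.13 + 0·0.13 + 1·0.18
 = 0.65 + 0.48 + 0.51 + 0.28 + 0.13 + 0 + 0.18
 = 2.23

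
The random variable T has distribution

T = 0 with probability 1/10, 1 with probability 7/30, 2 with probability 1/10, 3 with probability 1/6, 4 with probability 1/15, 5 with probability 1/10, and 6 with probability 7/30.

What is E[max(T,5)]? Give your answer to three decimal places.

5.233

E[max(T,5)] = Σ max(t,5)·P(T=t)
 = 5·1/10 + 5·7/30 + 5·1/10 + 5·1/6 + 5·1/15 + 5·1/10 + 6·7/30
 = 1/2 + 7/6 + 1/2 + 5/6 + 1/3 + 1/2 + 7/5
 = 157/30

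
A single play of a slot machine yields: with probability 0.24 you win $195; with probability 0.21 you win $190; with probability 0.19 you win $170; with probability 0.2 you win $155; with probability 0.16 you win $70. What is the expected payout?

E[payout] = 195·0.24 + 190·0.21 + 170·0.19 + 155·0.2 + 70·0.16
 = 46.8 + 39.9 + 32.3 + 31 + 11.2
 = 161.2

161.2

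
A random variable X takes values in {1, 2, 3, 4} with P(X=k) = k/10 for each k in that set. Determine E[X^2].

E[X^2] = Σ x^2·P(X=x)
 = 1·1/10 + 4·1/5 + 9·3/10 + 16·2/5
 = 1/10 + 4/5 + 27/10 + 32/5
 = 10

10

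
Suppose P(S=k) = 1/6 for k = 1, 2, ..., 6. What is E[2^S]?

E[2^S] = Σ 2^s·P(S=s)
 = 2·1/6 + 4·1/6 + 8·1/6 + 16·1/6 + 32·1/6 + 64·1/6
 = 1/3 + 2/3 + 4/3 + 8/3 + 16/3 + 32/3
 = 21

21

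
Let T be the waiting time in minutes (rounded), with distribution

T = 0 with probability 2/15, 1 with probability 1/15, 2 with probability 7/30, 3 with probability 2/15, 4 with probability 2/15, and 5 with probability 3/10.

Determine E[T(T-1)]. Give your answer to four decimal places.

E[T(T-1)] = Σ t(t-1)·P(T=t)
 = 0·2/15 + 0·1/15 + 2·7/30 + 6·2/15 + 12·2/15 + 20·3/10
 = 0 + 0 + 7/15 + 4/5 + 8/5 + 6
 = 133/15

8.8667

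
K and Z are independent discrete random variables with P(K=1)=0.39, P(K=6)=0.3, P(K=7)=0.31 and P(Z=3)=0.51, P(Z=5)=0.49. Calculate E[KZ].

17.3528

E[KZ] = Σ_k Σ_z kz · P(K=k)P(Z=z)
 = 3·0.1989 + 5·0.1911 + 18·0.153 + 30·0.147 + 21·0.1581 + 35·0.1519
 = 0.5967 + 0.9555 + 2.754 + 4.41 + 3.3201 + 5.3165
 = 17.3528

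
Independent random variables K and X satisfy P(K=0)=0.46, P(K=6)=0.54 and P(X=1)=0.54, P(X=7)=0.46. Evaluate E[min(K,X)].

1.782

E[min(K,X)] = Σ_k Σ_x min(k,x) · P(K=k)P(X=x)
 = 0·0.2484 + 0·0.2116 + 1·0.2916 + 6·0.2484
 = 0 + 0 + 0.2916 + 1.4904
 = 1.782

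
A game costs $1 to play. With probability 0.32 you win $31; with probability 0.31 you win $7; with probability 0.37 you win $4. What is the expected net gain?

E[payout] = 31·0.32 + 7·0.31 + 4·0.37
 = 9.92 + 2.17 + 1.48
 = 13.57
Net = 13.57 - 1 = 12.57

12.57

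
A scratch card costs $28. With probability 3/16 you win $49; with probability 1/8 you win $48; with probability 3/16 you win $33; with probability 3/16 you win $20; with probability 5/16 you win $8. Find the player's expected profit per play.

-0.375

E[payout] = 49·3/16 + 48·1/8 + 33·3/16 + 20·3/16 + 8·5/16
 = 147/16 + 6 + 99/16 + 15/4 + 5/2
 = 221/8
Net = 221/8 - 28 = -3/8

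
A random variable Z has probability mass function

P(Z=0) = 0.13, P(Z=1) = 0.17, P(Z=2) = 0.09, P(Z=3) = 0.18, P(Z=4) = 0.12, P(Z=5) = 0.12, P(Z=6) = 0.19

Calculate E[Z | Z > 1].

4.2

P(Z > 1) = 0.09 + 0.18 + 0.12 + 0.12 + 0.19 = 0.7.
E[Z | Z > 1] = [2·0.09 + 3·0.18 + 4·0.12 + 5·0.12 + 6·0.19] / 0.7
 = 2.94 / 0.7
 = 21/5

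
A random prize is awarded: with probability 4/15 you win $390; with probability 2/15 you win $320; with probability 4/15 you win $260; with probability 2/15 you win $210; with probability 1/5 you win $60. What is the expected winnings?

256

E[payout] = 390·4/15 + 320·2/15 + 260·4/15 + 210·2/15 + 60·1/5
 = 104 + 128/3 + 208/3 + 28 + 12
 = 256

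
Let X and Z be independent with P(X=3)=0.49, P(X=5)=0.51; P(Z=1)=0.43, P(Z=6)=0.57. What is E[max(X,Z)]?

5.1486

E[max(X,Z)] = Σ_x Σ_z max(x,z) · P(X=x)P(Z=z)
 = 3·0.2107 + 6·0.2793 + 5·0.2193 + 6·0.2907
 = 0.6321 + 1.6758 + 1.0965 + 1.7442
 = 5.1486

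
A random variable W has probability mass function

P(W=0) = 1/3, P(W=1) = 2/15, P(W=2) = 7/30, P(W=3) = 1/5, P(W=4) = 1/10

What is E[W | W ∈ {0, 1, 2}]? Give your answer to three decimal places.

P(W ∈ {0, 1, 2}) = 1/3 + 2/15 + 7/30 = 7/10.
E[W | W ∈ {0, 1, 2}] = [0·1/3 + 1·2/15 + 2·7/30] / (7/10)
 = 3/5 / (7/10)
 = 6/7

0.857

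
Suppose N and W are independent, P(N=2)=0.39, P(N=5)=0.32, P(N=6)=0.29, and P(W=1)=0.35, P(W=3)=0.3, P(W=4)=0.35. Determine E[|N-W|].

E[|N-W|] = Σ_n Σ_w |n-w| · P(N=n)P(W=w)
 = 1·0.1365 + 1·0.117 + 2·0.1365 + 4·0.112 + 2·0.096 + 1·0.112 + 5·0.1015 + 3·0.087 + 2·0.1015
 = 0.1365 + 0.117 + 0.273 + 0.448 + 0.192 + 0.112 + 0.5075 + 0.261 + 0.203
 = 2.25

2.25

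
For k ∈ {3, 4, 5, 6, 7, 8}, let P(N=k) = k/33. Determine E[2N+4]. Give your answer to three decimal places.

16.061

E[2N+4] = Σ (2n+4)·P(N=n)
 = 10·1/11 + 12·4/33 + 14·5/33 + 16·2/11 + 18·7/33 + 20·8/33
 = 10/11 + 16/11 + 70/33 + 32/11 + 42/11 + 160/33
 = 530/33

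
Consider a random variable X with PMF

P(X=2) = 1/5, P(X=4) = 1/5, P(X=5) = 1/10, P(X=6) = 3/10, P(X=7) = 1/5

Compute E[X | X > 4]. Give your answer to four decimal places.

6.1667

P(X > 4) = 1/10 + 3/10 + 1/5 = 3/5.
E[X | X > 4] = [5·1/10 + 6·3/10 + 7·1/5] / (3/5)
 = 37/10 / (3/5)
 = 37/6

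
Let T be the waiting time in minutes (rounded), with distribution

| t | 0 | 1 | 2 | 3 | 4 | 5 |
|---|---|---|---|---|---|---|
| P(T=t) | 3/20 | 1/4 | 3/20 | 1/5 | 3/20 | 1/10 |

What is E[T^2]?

E[T^2] = Σ t^2·P(T=t)
 = 0·3/20 + 1·1/4 + 4·3/20 + 9·1/5 + 16·3/20 + 25·1/10
 = 0 + 1/4 + 3/5 + 9/5 + 12/5 + 5/2
 = 151/20

7.55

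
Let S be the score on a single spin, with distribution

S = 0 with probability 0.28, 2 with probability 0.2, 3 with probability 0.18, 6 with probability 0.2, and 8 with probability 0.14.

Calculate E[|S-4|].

E[|S-4|] = Σ |s-4|·P(S=s)
 = 4·0.28 + 2·0.2 + 1·0.18 + 2·0.2 + 4·0.14
 = 1.12 + 0.4 + 0.18 + 0.4 + 0.56
 = 2.66

2.66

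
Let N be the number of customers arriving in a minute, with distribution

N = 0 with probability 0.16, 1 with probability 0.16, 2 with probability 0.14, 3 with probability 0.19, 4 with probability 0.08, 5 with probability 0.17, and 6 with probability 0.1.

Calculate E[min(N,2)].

1.52

E[min(N,2)] = Σ min(n,2)·P(N=n)
 = 0·0.16 + 1·0.16 + 2·0.14 + 2·0.19 + 2·0.08 + 2·0.17 + 2·0.1
 = 0 + 0.16 + 0.28 + 0.38 + 0.16 + 0.34 + 0.2
 = 1.52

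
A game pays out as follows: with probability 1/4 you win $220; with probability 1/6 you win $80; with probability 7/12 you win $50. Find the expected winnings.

97.5

E[payout] = 220·1/4 + 80·1/6 + 50·7/12
 = 55 + 40/3 + 175/6
 = 195/2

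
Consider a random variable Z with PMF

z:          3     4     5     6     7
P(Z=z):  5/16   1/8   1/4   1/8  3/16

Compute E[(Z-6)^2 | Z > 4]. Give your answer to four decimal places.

0.7778

P(Z > 4) = 1/4 + 1/8 + 3/16 = 9/16.
E[(Z-6)^2 | Z > 4] = [1·1/4 + 0·1/8 + 1·3/16] / (9/16)
 = 7/16 / (9/16)
 = 7/9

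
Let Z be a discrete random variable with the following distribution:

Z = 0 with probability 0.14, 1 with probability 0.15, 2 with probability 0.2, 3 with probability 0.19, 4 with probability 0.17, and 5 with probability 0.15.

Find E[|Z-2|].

1.41

E[|Z-2|] = Σ |z-2|·P(Z=z)
 = 2·0.14 + 1·0.15 + 0·0.2 + 1·0.19 + 2·0.17 + 3·0.15
 = 0.28 + 0.15 + 0 + 0.19 + 0.34 + 0.45
 = 1.41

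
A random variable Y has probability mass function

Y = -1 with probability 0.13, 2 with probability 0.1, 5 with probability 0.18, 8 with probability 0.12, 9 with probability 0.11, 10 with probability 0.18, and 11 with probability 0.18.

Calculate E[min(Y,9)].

E[min(Y,9)] = Σ min(y,9)·P(Y=y)
 = (-1)·0.13 + 2·0.1 + 5·0.18 + 8·0.12 + 9·0.11 + 9·0.18 + 9·0.18
 = (-0.13) + 0.2 + 0.9 + 0.96 + 0.99 + 1.62 + 1.62
 = 6.16

6.16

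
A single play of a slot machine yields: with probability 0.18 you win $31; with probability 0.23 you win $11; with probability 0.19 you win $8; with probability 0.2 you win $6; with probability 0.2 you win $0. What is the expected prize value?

E[payout] = 31·0.18 + 11·0.23 + 8·0.19 + 6·0.2 + 0·0.2
 = 5.58 + 2.53 + 1.52 + 1.2 + 0
 = 10.83

10.83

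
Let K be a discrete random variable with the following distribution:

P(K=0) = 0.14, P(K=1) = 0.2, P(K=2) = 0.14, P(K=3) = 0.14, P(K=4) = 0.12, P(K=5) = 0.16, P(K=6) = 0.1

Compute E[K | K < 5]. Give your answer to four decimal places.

P(K < 5) = 0.14 + 0.2 + 0.14 + 0.14 + 0.12 = 0.74.
E[K | K < 5] = [0·0.14 + 1·0.2 + 2·0.14 + 3·0.14 + 4·0.12] / 0.74
 = 1.38 / 0.74
 = 69/37

1.8649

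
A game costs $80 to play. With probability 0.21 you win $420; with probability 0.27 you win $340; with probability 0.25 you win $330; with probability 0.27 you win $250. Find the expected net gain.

E[payout] = 420·0.21 + 340·0.27 + 330·0.25 + 250·0.27
 = 88.2 + 91.8 + 82.5 + 67.5
 = 330
Net = 330 - 80 = 250

250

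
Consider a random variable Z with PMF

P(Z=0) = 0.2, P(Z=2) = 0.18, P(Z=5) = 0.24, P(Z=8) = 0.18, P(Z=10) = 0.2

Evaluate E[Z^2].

38.24

E[Z^2] = Σ z^2·P(Z=z)
 = 0·0.2 + 4·0.18 + 25·0.24 + 64·0.18 + 100·0.2
 = 0 + 0.72 + 6 + 11.52 + 20
 = 38.24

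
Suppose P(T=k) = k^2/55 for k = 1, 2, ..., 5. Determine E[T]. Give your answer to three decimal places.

4.091

E[T] = Σ t·P(T=t)
 = 1·1/55 + 2·4/55 + 3·9/55 + 4·16/55 + 5·5/11
 = 1/55 + 8/55 + 27/55 + 64/55 + 25/11
 = 45/11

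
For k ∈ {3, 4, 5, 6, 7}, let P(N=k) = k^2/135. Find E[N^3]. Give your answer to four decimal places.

E[N^3] = Σ n^3·P(N=n)
 = 27·1/15 + 64·16/135 + 125·5/27 + 216·4/15 + 343·49/135
 = 9/5 + 1024/135 + 625/27 + 288/5 + 16807/135
 = 5795/27

214.6296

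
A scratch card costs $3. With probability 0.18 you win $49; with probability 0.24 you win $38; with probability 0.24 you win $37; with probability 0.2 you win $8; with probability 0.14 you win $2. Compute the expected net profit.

25.7

E[payout] = 49·0.18 + 38·0.24 + 37·0.24 + 8·0.2 + 2·0.14
 = 8.82 + 9.12 + 8.88 + 1.6 + 0.28
 = 28.7
Net = 28.7 - 3 = 25.7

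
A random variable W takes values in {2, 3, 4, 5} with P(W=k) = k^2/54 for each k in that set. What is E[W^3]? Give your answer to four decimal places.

81.9259

E[W^3] = Σ w^3·P(W=w)
 = 8·2/27 + 27·1/6 + 64·8/27 + 125·25/54
 = 16/27 + 9/2 + 512/27 + 3125/54
 = 2212/27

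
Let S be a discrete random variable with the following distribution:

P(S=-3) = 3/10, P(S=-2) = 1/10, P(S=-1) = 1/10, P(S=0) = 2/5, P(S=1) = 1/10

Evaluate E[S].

E[S] = Σ s·P(S=s)
 = (-3)·3/10 + (-2)·1/10 + (-1)·1/10 + 0·2/5 + 1·1/10
 = (-9/10) + (-1/5) + (-1/10) + 0 + 1/10
 = -11/10

-1.1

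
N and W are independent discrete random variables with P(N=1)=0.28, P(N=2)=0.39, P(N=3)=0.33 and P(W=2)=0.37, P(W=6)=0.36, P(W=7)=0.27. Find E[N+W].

6.84

E[N+W] = Σ_n Σ_w (n+w) · P(N=n)P(W=w)
 = 3·0.1036 + 7·0.1008 + 8·0.0756 + 4·0.1443 + 8·0.1404 + 9·0.1053 + 5·0.1221 + 9·0.1188 + 10·0.0891
 = 0.3108 + 0.7056 + 0.6048 + 0.5772 + 1.1232 + 0.9477 + 0.6105 + 1.0692 + 0.891
 = 6.84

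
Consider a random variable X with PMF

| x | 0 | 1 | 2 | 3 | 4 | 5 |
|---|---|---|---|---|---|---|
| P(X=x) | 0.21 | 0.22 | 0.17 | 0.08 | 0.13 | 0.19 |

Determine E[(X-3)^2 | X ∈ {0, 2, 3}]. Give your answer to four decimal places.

P(X ∈ {0, 2, 3}) = 0.21 + 0.17 + 0.08 = 0.46.
E[(X-3)^2 | X ∈ {0, 2, 3}] = [9·0.21 + 1·0.17 + 0·0.08] / 0.46
 = 2.06 / 0.46
 = 103/23

4.4783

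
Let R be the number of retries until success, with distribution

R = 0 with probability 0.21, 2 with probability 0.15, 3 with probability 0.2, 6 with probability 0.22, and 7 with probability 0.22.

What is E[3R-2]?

E[3R-2] = Σ (3r-2)·P(R=r)
 = (-2)·0.21 + 4·0.15 + 7·0.2 + 16·0.22 + 19·0.22
 = (-0.42) + 0.6 + 1.4 + 3.52 + 4.18
 = 9.28

9.28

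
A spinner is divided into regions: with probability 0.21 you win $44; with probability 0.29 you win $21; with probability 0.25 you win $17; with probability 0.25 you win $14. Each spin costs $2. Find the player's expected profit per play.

E[payout] = 44·0.21 + 21·0.29 + 17·0.25 + 14·0.25
 = 9.24 + 6.09 + 4.25 + 3.5
 = 23.08
Net = 23.08 - 2 = 21.08

21.08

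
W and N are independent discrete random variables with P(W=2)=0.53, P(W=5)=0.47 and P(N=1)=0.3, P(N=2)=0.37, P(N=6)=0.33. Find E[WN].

10.2982

E[WN] = Σ_w Σ_n wn · P(W=w)P(N=n)
 = 2·0.159 + 4·0.1961 + 12·0.1749 + 5·0.141 + 10·0.1739 + 30·0.1551
 = 0.318 + 0.7844 + 2.0988 + 0.705 + 1.739 + 4.653
 = 10.2982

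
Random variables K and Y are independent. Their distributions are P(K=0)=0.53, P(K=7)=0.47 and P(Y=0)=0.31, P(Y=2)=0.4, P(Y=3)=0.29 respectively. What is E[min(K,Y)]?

0.7849

E[min(K,Y)] = Σ_k Σ_y min(k,y) · P(K=k)P(Y=y)
 = 0·0.1643 + 0·0.212 + 0·0.1537 + 0·0.1457 + 2·0.188 + 3·0.1363
 = 0 + 0 + 0 + 0 + 0.376 + 0.4089
 = 0.7849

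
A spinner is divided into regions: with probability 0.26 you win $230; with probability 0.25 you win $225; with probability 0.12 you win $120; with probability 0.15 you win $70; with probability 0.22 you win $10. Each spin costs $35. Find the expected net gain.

108.15

E[payout] = 230·0.26 + 225·0.25 + 120·0.12 + 70·0.15 + 10·0.22
 = 59.8 + 56.25 + 14.4 + 10.5 + 2.2
 = 143.15
Net = 143.15 - 35 = 108.15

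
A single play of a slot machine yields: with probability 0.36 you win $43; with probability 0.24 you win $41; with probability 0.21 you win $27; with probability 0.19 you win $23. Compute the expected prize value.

35.36

E[payout] = 43·0.36 + 41·0.24 + 27·0.21 + 23·0.19
 = 15.48 + 9.84 + 5.67 + 4.37
 = 35.36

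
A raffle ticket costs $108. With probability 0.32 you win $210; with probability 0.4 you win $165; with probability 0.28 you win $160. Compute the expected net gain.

E[payout] = 210·0.32 + 165·0.4 + 160·0.28
 = 67.2 + 66 + 44.8
 = 178
Net = 178 - 108 = 70

70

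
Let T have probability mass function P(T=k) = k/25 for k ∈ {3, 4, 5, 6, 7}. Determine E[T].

E[T] = Σ t·P(T=t)
 = 3·3/25 + 4·4/25 + 5·1/5 + 6·6/25 + 7·7/25
 = 9/25 + 16/25 + 1 + 36/25 + 49/25
 = 27/5

5.4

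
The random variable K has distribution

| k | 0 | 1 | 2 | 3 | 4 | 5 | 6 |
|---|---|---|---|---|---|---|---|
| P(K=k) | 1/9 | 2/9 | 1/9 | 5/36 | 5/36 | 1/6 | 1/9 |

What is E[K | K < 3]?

P(K < 3) = 1/9 + 2/9 + 1/9 = 4/9.
E[K | K < 3] = [0·1/9 + 1·2/9 + 2·1/9] / (4/9)
 = 4/9 / (4/9)
 = 1

1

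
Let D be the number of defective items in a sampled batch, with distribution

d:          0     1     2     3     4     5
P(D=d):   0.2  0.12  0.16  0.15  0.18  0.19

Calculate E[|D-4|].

1.82

E[|D-4|] = Σ |d-4|·P(D=d)
 = 4·0.2 + 3·0.12 + 2·0.16 + 1·0.15 + 0·0.18 + 1·0.19
 = 0.8 + 0.36 + 0.32 + 0.15 + 0 + 0.19
 = 1.82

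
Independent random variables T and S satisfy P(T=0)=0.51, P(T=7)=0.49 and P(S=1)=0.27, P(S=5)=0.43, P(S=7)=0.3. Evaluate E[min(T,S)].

2.2148

E[min(T,S)] = Σ_t Σ_s min(t,s) · P(T=t)P(S=s)
 = 0·0.1377 + 0·0.2193 + 0·0.153 + 1·0.1323 + 5·0.2107 + 7·0.147
 = 0 + 0 + 0 + 0.1323 + 1.0535 + 1.029
 = 2.2148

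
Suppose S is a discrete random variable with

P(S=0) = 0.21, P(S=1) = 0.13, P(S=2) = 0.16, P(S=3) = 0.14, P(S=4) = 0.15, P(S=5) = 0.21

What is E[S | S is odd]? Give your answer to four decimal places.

3.3333

P(S is odd) = 0.13 + 0.14 + 0.21 = 0.48.
E[S | S is odd] = [1·0.13 + 3·0.14 + 5·0.21] / 0.48
 = 1.6 / 0.48
 = 10/3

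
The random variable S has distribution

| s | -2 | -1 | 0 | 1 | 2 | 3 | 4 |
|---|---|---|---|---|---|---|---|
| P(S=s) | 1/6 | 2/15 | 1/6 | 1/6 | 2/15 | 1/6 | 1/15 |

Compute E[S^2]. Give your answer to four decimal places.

E[S^2] = Σ s^2·P(S=s)
 = 4·1/6 + 1·2/15 + 0·1/6 + 1·1/6 + 4·2/15 + 9·1/6 + 16·1/15
 = 2/3 + 2/15 + 0 + 1/6 + 8/15 + 3/2 + 16/15
 = 61/15

4.0667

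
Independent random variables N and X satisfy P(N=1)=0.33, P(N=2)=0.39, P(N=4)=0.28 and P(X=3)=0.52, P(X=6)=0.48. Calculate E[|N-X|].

2.5012

E[|N-X|] = Σ_n Σ_x |n-x| · P(N=n)P(X=x)
 = 2·0.1716 + 5·0.1584 + 1·0.2028 + 4·0.1872 + 1·0.1456 + 2·0.1344
 = 0.3432 + 0.792 + 0.2028 + 0.7488 + 0.1456 + 0.2688
 = 2.5012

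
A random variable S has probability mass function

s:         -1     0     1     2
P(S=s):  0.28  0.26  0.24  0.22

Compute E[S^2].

E[S^2] = Σ s^2·P(S=s)
 = 1·0.28 + 0·0.26 + 1·0.24 + 4·0.22
 = 0.28 + 0 + 0.24 + 0.88
 = 1.4

1.4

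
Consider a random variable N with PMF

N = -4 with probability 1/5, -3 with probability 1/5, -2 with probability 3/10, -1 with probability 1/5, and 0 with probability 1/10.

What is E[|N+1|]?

E[|N+1|] = Σ |n+1|·P(N=n)
 = 3·1/5 + 2·1/5 + 1·3/10 + 0·1/5 + 1·1/10
 = 3/5 + 2/5 + 3/10 + 0 + 1/10
 = 7/5

1.4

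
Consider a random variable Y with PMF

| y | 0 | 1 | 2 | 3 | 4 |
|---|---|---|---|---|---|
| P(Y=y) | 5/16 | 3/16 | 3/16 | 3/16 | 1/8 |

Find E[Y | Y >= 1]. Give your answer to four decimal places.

2.3636

P(Y >= 1) = 3/16 + 3/16 + 3/16 + 1/8 = 11/16.
E[Y | Y >= 1] = [1·3/16 + 2·3/16 + 3·3/16 + 4·1/8] / (11/16)
 = 13/8 / (11/16)
 = 26/11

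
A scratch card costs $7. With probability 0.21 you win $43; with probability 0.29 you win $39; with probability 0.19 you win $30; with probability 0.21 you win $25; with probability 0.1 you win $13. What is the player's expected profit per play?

25.59

E[payout] = 43·0.21 + 39·0.29 + 30·0.19 + 25·0.21 + 13·0.1
 = 9.03 + 11.31 + 5.7 + 5.25 + 1.3
 = 32.59
Net = 32.59 - 7 = 25.59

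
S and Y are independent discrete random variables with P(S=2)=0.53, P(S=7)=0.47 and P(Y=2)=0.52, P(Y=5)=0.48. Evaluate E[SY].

E[SY] = Σ_s Σ_y sy · P(S=s)P(Y=y)
 = 4·0.2756 + 10·0.2544 + 14·0.2444 + 35·0.2256
 = 1.1024 + 2.544 + 3.4216 + 7.896
 = 14.964

14.964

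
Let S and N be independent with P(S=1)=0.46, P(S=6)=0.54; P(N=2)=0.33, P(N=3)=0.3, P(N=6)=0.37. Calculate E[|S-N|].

E[|S-N|] = Σ_s Σ_n |s-n| · P(S=s)P(N=n)
 = 1·0.1518 + 2·0.138 + 5·0.1702 + 4·0.1782 + 3·0.162 + 0·0.1998
 = 0.1518 + 0.276 + 0.851 + 0.7128 + 0.486 + 0
 = 2.4776

2.4776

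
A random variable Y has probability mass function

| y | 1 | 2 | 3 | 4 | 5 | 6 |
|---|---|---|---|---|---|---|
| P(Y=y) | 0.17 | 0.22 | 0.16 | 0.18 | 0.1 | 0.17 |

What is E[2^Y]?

E[2^Y] = Σ 2^y·P(Y=y)
 = 2·0.17 + 4·0.22 + 8·0.16 + 16·0.18 + 32·0.1 + 64·0.17
 = 0.34 + 0.88 + 1.28 + 2.88 + 3.2 + 10.88
 = 19.46

19.46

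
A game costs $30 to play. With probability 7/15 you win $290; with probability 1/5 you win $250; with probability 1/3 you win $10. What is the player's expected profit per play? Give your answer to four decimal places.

158.6667

E[payout] = 290·7/15 + 250·1/5 + 10·1/3
 = 406/3 + 50 + 10/3
 = 566/3
Net = 566/3 - 30 = 476/3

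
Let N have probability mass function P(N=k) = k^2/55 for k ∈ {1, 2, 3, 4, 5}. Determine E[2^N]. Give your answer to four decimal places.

20.8364

E[2^N] = Σ 2^n·P(N=n)
 = 2·1/55 + 4·4/55 + 8·9/55 + 16·16/55 + 32·5/11
 = 2/55 + 16/55 + 72/55 + 256/55 + 160/11
 = 1146/55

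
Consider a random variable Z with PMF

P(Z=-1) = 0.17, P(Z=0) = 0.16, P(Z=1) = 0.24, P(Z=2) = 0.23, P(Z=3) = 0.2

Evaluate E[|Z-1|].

E[|Z-1|] = Σ |z-1|·P(Z=z)
 = 2·0.17 + 1·0.16 + 0·0.24 + 1·0.23 + 2·0.2
 = 0.34 + 0.16 + 0 + 0.23 + 0.4
 = 1.13

1.13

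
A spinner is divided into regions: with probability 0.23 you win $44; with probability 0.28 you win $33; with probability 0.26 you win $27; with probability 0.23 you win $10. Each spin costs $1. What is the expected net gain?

E[payout] = 44·0.23 + 33·0.28 + 27·0.26 + 10·0.23
 = 10.12 + 9.24 + 7.02 + 2.3
 = 28.68
Net = 28.68 - 1 = 27.68

27.68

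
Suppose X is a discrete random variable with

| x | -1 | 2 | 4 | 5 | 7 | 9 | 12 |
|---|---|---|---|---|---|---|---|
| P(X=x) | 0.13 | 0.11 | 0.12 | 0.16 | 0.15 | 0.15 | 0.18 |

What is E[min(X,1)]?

E[min(X,1)] = Σ min(x,1)·P(X=x)
 = (-1)·0.13 + 1·0.11 + 1·0.12 + 1·0.16 + 1·0.15 + 1·0.15 + 1·0.18
 = (-0.13) + 0.11 + 0.12 + 0.16 + 0.15 + 0.15 + 0.18
 = 0.74

0.74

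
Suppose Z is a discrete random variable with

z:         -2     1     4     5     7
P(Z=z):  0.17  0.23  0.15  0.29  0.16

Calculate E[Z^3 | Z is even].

25.75

P(Z is even) = 0.17 + 0.15 = 0.32.
E[Z^3 | Z is even] = [(-8)·0.17 + 64·0.15] / 0.32
 = 8.24 / 0.32
 = 103/4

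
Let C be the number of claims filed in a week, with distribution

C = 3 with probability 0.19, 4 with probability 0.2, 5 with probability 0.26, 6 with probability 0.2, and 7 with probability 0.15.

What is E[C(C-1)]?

21.04

E[C(C-1)] = Σ c(c-1)·P(C=c)
 = 6·0.19 + 12·0.2 + 20·0.26 + 30·0.2 + 42·0.15
 = 1.14 + 2.4 + 5.2 + 6 + 6.3
 = 21.04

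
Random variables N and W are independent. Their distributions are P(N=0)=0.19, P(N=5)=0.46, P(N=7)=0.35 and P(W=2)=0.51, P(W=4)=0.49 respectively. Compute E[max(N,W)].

E[max(N,W)] = Σ_n Σ_w max(n,w) · P(N=n)P(W=w)
 = 2·0.0969 + 4·0.0931 + 5·0.2346 + 5·0.2254 + 7·0.1785 + 7·0.1715
 = 0.1938 + 0.3724 + 1.173 + 1.127 + 1.2495 + 1.2005
 = 5.3162

5.3162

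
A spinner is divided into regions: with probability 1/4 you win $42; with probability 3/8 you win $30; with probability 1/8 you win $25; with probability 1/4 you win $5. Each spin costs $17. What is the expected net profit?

E[payout] = 42·1/4 + 30·3/8 + 25·1/8 + 5·1/4
 = 21/2 + 45/4 + 25/8 + 5/4
 = 209/8
Net = 209/8 - 17 = 73/8

9.125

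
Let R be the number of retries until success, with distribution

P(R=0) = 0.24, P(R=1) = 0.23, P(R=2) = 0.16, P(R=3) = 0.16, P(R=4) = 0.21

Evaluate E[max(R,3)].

3.21

E[max(R,3)] = Σ max(r,3)·P(R=r)
 = 3·0.24 + 3·0.23 + 3·0.16 + 3·0.16 + 4·0.21
 = 0.72 + 0.69 + 0.48 + 0.48 + 0.84
 = 3.21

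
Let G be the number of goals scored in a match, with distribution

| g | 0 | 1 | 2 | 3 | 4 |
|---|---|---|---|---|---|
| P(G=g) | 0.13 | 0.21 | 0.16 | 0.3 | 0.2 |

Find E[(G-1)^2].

E[(G-1)^2] = Σ (g-1)^2·P(G=g)
 = 1·0.13 + 0·0.21 + 1·0.16 + 4·0.3 + 9·0.2
 = 0.13 + 0 + 0.16 + 1.2 + 1.8
 = 3.29

3.29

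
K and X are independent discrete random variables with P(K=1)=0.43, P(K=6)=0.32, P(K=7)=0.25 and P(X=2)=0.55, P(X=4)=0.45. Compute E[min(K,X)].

2.083

E[min(K,X)] = Σ_k Σ_x min(k,x) · P(K=k)P(X=x)
 = 1·0.2365 + 1·0.1935 + 2·0.176 + 4·0.144 + 2·0.1375 + 4·0.1125
 = 0.2365 + 0.1935 + 0.352 + 0.576 + 0.275 + 0.45
 = 2.083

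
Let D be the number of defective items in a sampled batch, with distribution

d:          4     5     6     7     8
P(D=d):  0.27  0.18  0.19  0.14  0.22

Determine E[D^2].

36.6

E[D^2] = Σ d^2·P(D=d)
 = 16·0.27 + 25·0.18 + 36·0.19 + 49·0.14 + 64·0.22
 = 4.32 + 4.5 + 6.84 + 6.86 + 14.08
 = 36.6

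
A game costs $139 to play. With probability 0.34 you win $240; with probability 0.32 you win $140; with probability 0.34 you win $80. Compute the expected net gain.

E[payout] = 240·0.34 + 140·0.32 + 80·0.34
 = 81.6 + 44.8 + 27.2
 = 153.6
Net = 153.6 - 139 = 14.6

14.6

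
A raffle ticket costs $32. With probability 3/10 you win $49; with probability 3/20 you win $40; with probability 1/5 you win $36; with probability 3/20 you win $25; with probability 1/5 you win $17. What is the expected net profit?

3.05

E[payout] = 49·3/10 + 40·3/20 + 36·1/5 + 25·3/20 + 17·1/5
 = 147/10 + 6 + 36/5 + 15/4 + 17/5
 = 701/20
Net = 701/20 - 32 = 61/20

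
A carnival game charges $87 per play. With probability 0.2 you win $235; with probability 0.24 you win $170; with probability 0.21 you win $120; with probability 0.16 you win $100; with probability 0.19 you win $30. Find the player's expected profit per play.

E[payout] = 235·0.2 + 170·0.24 + 120·0.21 + 100·0.16 + 30·0.19
 = 47 + 40.8 + 25.2 + 16 + 5.7
 = 134.7
Net = 134.7 - 87 = 47.7

47.7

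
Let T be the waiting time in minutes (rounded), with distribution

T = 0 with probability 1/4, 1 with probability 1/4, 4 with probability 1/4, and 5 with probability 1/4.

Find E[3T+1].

E[3T+1] = Σ (3t+1)·P(T=t)
 = 1·1/4 + 4·1/4 + 13·1/4 + 16·1/4
 = 1/4 + 1 + 13/4 + 4
 = 17/2

8.5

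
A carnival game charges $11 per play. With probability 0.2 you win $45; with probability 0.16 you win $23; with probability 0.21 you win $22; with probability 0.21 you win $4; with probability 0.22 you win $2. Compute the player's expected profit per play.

E[payout] = 45·0.2 + 23·0.16 + 22·0.21 + 4·0.21 + 2·0.22
 = 9 + 3.68 + 4.62 + 0.84 + 0.44
 = 18.58
Net = 18.58 - 11 = 7.58

7.58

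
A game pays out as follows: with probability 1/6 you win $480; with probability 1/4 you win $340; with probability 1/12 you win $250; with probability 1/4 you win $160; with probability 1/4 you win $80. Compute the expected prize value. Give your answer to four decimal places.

245.8333

E[payout] = 480·1/6 + 340·1/4 + 250·1/12 + 160·1/4 + 80·1/4
 = 80 + 85 + 125/6 + 40 + 20
 = 1475/6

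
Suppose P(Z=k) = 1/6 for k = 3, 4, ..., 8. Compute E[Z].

5.5

E[Z] = Σ z·P(Z=z)
 = 3·1/6 + 4·1/6 + 5·1/6 + 6·1/6 + 7·1/6 + 8·1/6
 = 1/2 + 2/3 + 5/6 + 1 + 7/6 + 4/3
 = 11/2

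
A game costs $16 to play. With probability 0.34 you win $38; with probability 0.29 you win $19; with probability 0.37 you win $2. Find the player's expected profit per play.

E[payout] = 38·0.34 + 19·0.29 + 2·0.37
 = 12.92 + 5.51 + 0.74
 = 19.17
Net = 19.17 - 16 = 3.17

3.17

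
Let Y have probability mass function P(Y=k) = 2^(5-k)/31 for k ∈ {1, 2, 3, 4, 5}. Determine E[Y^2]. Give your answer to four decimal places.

E[Y^2] = Σ y^2·P(Y=y)
 = 1·16/31 + 4·8/31 + 9·4/31 + 16·2/31 + 25·1/31
 = 16/31 + 32/31 + 36/31 + 32/31 + 25/31
 = 141/31

4.5484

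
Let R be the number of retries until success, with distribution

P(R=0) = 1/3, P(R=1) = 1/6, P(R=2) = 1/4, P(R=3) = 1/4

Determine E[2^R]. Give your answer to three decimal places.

3.667

E[2^R] = Σ 2^r·P(R=r)
 = 1·1/3 + 2·1/6 + 4·1/4 + 8·1/4
 = 1/3 + 1/3 + 1 + 2
 = 11/3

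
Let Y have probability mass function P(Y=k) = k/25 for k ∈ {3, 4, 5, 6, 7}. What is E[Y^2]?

31

E[Y^2] = Σ y^2·P(Y=y)
 = 9·3/25 + 16·4/25 + 25·1/5 + 36·6/25 + 49·7/25
 = 27/25 + 64/25 + 5 + 216/25 + 343/25
 = 31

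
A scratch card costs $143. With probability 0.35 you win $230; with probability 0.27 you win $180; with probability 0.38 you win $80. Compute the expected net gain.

E[payout] = 230·0.35 + 180·0.27 + 80·0.38
 = 80.5 + 48.6 + 30.4
 = 159.5
Net = 159.5 - 143 = 16.5

16.5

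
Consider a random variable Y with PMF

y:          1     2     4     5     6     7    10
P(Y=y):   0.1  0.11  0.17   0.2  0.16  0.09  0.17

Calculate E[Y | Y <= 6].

4

P(Y <= 6) = 0.1 + 0.11 + 0.17 + 0.2 + 0.16 = 0.74.
E[Y | Y <= 6] = [1·0.1 + 2·0.11 + 4·0.17 + 5·0.2 + 6·0.16] / 0.74
 = 2.96 / 0.74
 = 4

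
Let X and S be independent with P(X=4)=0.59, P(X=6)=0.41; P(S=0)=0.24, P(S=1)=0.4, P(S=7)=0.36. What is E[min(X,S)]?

2.1352

E[min(X,S)] = Σ_x Σ_s min(x,s) · P(X=x)P(S=s)
 = 0·0.1416 + 1·0.236 + 4·0.2124 + 0·0.0984 + 1·0.164 + 6·0.1476
 = 0 + 0.236 + 0.8496 + 0 + 0.164 + 0.8856
 = 2.1352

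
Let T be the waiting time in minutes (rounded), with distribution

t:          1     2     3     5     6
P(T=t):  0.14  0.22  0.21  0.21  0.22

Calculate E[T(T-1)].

E[T(T-1)] = Σ t(t-1)·P(T=t)
 = 0·0.14 + 2·0.22 + 6·0.21 + 20·0.21 + 30·0.22
 = 0 + 0.44 + 1.26 + 4.2 + 6.6
 = 12.5

12.5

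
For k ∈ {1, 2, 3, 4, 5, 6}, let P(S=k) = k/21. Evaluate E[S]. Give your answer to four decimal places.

4.3333

E[S] = Σ s·P(S=s)
 = 1·1/21 + 2·2/21 + 3·1/7 + 4·4/21 + 5·5/21 + 6·2/7
 = 1/21 + 4/21 + 3/7 + 16/21 + 25/21 + 12/7
 = 13/3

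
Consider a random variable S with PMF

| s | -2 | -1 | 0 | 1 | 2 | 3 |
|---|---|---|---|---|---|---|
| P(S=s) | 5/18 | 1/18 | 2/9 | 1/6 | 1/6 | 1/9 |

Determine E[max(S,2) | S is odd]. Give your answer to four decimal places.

2.3333

P(S is odd) = 1/18 + 1/6 + 1/9 = 1/3.
E[max(S,2) | S is odd] = [2·1/18 + 2·1/6 + 3·1/9] / (1/3)
 = 7/9 / (1/3)
 = 7/3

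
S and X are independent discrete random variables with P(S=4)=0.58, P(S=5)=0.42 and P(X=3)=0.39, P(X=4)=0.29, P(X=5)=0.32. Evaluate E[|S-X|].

E[|S-X|] = Σ_s Σ_x |s-x| · P(S=s)P(X=x)
 = 1·0.2262 + 0·0.1682 + 1·0.1856 + 2·0.1638 + 1·0.1218 + 0·0.1344
 = 0.2262 + 0 + 0.1856 + 0.3276 + 0.1218 + 0
 = 0.8612

0.8612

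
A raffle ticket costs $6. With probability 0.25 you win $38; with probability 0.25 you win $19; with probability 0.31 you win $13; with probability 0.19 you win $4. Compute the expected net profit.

13.04

E[payout] = 38·0.25 + 19·0.25 + 13·0.31 + 4·0.19
 = 9.5 + 4.75 + 4.03 + 0.76
 = 19.04
Net = 19.04 - 6 = 13.04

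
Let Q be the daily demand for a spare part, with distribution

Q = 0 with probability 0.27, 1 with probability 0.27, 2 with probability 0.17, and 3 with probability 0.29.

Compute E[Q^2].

E[Q^2] = Σ q^2·P(Q=q)
 = 0·0.27 + 1·0.27 + 4·0.17 + 9·0.29
 = 0 + 0.27 + 0.68 + 2.61
 = 3.56

3.56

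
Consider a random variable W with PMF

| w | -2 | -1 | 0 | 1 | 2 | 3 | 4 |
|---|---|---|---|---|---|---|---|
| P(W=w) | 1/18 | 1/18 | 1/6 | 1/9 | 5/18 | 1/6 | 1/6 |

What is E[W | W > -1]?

2.0625

P(W > -1) = 1/6 + 1/9 + 5/18 + 1/6 + 1/6 = 8/9.
E[W | W > -1] = [0·1/6 + 1·1/9 + 2·5/18 + 3·1/6 + 4·1/6] / (8/9)
 = 11/6 / (8/9)
 = 33/16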